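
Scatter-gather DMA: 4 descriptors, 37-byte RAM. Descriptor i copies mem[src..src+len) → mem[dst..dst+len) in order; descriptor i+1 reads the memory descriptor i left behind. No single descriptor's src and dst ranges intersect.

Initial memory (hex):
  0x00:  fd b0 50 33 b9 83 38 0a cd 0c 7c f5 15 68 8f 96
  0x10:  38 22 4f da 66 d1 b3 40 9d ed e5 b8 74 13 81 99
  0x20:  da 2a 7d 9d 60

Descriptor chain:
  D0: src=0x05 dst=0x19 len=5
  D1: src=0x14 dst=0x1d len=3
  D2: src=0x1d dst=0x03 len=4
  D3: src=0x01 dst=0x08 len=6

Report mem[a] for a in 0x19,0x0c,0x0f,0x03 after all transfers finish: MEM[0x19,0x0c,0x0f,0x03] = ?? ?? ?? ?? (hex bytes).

[0] 0x05->0x19 len=5 : 83 38 0a cd 0c
[1] 0x14->0x1d len=3 : 66 d1 b3
[2] 0x1d->0x03 len=4 : 66 d1 b3 da
[3] 0x01->0x08 len=6 : b0 50 66 d1 b3 da
query mem[0x19]=0x83, mem[0x0c]=0xb3, mem[0x0f]=0x96, mem[0x03]=0x66

MEM[0x19,0x0c,0x0f,0x03] = 83 b3 96 66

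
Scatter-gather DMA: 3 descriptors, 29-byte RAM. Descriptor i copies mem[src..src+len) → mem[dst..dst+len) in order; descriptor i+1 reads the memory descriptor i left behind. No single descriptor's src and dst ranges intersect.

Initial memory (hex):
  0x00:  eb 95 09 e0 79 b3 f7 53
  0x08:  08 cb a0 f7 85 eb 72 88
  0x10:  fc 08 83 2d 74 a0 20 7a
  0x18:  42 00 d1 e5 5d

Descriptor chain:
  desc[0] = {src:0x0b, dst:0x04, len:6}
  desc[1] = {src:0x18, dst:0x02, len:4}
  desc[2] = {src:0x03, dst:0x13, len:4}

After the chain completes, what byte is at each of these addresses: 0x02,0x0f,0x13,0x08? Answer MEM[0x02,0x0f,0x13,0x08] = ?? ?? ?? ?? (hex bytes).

D0: mem[0x04..0x09] <- [f7 85 eb 72 88 fc]
D1: mem[0x02..0x05] <- [42 00 d1 e5]
D2: mem[0x13..0x16] <- [00 d1 e5 eb]
query mem[0x02]=0x42, mem[0x0f]=0x88, mem[0x13]=0x00, mem[0x08]=0x88

MEM[0x02,0x0f,0x13,0x08] = 42 88 00 88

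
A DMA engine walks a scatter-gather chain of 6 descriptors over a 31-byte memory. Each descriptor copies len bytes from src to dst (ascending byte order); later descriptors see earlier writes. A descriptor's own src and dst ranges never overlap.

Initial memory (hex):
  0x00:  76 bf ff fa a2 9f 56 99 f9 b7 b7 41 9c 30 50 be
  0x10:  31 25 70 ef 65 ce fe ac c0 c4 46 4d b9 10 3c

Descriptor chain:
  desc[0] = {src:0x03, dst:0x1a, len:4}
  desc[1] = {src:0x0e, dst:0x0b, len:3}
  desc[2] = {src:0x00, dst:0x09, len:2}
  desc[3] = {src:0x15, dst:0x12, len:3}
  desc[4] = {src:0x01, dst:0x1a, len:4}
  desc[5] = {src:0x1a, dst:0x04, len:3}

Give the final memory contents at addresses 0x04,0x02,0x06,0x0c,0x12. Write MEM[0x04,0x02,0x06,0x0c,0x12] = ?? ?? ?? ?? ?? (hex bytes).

MEM[0x04,0x02,0x06,0x0c,0x12] = bf ff fa be ce

#0 dst[0x1a+4] := {0xfa,0xa2,0x9f,0x56}
#1 dst[0x0b+3] := {0x50,0xbe,0x31}
#2 dst[0x09+2] := {0x76,0xbf}
#3 dst[0x12+3] := {0xce,0xfe,0xac}
#4 dst[0x1a+4] := {0xbf,0xff,0xfa,0xa2}
#5 dst[0x04+3] := {0xbf,0xff,0xfa}
query mem[0x04]=0xbf, mem[0x02]=0xff, mem[0x06]=0xfa, mem[0x0c]=0xbe, mem[0x12]=0xce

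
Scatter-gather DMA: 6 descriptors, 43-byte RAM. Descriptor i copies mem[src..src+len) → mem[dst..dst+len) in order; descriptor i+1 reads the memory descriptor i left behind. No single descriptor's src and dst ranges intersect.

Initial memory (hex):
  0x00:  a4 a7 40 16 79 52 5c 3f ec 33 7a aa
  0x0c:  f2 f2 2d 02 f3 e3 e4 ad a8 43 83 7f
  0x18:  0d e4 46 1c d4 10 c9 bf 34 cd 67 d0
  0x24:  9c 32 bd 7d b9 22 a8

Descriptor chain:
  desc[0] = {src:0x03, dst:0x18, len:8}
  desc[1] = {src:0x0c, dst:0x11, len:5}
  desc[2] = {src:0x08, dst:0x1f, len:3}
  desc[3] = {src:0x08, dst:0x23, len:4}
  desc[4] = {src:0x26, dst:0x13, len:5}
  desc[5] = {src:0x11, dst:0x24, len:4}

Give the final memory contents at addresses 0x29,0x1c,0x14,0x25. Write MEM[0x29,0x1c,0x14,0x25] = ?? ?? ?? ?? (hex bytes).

D0: mem[0x18..0x1f] <- [16 79 52 5c 3f ec 33 7a]
D1: mem[0x11..0x15] <- [f2 f2 2d 02 f3]
D2: mem[0x1f..0x21] <- [ec 33 7a]
D3: mem[0x23..0x26] <- [ec 33 7a aa]
D4: mem[0x13..0x17] <- [aa 7d b9 22 a8]
D5: mem[0x24..0x27] <- [f2 f2 aa 7d]
query mem[0x29]=0x22, mem[0x1c]=0x3f, mem[0x14]=0x7d, mem[0x25]=0xf2

MEM[0x29,0x1c,0x14,0x25] = 22 3f 7d f2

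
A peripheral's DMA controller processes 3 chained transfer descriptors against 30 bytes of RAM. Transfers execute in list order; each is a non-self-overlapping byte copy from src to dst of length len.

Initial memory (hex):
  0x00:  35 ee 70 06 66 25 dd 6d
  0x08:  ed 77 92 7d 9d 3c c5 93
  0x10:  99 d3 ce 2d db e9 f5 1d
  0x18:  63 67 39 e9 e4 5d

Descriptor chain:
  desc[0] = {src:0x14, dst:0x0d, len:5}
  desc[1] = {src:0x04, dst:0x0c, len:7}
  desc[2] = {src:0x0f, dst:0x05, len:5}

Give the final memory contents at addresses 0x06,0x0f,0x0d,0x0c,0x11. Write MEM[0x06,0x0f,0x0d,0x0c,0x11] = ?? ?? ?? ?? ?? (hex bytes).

MEM[0x06,0x0f,0x0d,0x0c,0x11] = ed 6d 25 66 77

[0] 0x14->0x0d len=5 : db e9 f5 1d 63
[1] 0x04->0x0c len=7 : 66 25 dd 6d ed 77 92
[2] 0x0f->0x05 len=5 : 6d ed 77 92 2d
query mem[0x06]=0xed, mem[0x0f]=0x6d, mem[0x0d]=0x25, mem[0x0c]=0x66, mem[0x11]=0x77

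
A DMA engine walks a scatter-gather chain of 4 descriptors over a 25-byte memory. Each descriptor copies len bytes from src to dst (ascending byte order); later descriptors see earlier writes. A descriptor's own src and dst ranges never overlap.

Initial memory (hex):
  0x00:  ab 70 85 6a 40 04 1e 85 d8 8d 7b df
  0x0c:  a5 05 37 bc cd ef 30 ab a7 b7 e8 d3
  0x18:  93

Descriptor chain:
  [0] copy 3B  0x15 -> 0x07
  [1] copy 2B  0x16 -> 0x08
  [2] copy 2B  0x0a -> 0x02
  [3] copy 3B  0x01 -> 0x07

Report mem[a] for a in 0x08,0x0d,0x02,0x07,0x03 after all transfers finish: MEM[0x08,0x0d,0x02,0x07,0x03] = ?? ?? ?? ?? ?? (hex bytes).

MEM[0x08,0x0d,0x02,0x07,0x03] = 7b 05 7b 70 df

  after D0: wrote 3B at 0x07 = b7e8d3
  after D1: wrote 2B at 0x08 = e8d3
  after D2: wrote 2B at 0x02 = 7bdf
  after D3: wrote 3B at 0x07 = 707bdf
query mem[0x08]=0x7b, mem[0x0d]=0x05, mem[0x02]=0x7b, mem[0x07]=0x70, mem[0x03]=0xdf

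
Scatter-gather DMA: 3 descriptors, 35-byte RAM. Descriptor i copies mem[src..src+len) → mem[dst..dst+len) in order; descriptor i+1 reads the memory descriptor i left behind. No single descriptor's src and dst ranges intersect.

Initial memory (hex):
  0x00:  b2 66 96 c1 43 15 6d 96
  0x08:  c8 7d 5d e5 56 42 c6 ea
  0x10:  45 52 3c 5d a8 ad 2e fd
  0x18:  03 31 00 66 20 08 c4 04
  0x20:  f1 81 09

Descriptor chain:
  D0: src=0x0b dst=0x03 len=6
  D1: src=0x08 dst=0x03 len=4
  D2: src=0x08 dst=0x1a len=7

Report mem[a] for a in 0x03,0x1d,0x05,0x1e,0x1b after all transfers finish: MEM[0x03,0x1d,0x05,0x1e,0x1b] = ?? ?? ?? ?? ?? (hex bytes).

MEM[0x03,0x1d,0x05,0x1e,0x1b] = 45 e5 5d 56 7d

D0: mem[0x03..0x08] <- [e5 56 42 c6 ea 45]
D1: mem[0x03..0x06] <- [45 7d 5d e5]
D2: mem[0x1a..0x20] <- [45 7d 5d e5 56 42 c6]
query mem[0x03]=0x45, mem[0x1d]=0xe5, mem[0x05]=0x5d, mem[0x1e]=0x56, mem[0x1b]=0x7d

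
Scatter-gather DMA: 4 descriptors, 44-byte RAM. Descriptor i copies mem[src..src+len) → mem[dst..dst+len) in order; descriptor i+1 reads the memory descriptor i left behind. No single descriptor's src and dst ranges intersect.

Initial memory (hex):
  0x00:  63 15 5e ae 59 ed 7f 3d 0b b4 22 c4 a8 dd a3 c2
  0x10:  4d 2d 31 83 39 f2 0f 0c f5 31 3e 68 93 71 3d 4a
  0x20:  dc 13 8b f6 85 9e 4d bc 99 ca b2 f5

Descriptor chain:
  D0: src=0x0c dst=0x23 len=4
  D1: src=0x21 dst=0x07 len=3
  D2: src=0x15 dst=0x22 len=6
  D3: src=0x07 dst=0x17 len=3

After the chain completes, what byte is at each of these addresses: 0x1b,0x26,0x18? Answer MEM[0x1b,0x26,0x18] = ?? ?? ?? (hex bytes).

MEM[0x1b,0x26,0x18] = 68 31 8b

  after D0: wrote 4B at 0x23 = a8dda3c2
  after D1: wrote 3B at 0x07 = 138ba8
  after D2: wrote 6B at 0x22 = f20f0cf5313e
  after D3: wrote 3B at 0x17 = 138ba8
query mem[0x1b]=0x68, mem[0x26]=0x31, mem[0x18]=0x8b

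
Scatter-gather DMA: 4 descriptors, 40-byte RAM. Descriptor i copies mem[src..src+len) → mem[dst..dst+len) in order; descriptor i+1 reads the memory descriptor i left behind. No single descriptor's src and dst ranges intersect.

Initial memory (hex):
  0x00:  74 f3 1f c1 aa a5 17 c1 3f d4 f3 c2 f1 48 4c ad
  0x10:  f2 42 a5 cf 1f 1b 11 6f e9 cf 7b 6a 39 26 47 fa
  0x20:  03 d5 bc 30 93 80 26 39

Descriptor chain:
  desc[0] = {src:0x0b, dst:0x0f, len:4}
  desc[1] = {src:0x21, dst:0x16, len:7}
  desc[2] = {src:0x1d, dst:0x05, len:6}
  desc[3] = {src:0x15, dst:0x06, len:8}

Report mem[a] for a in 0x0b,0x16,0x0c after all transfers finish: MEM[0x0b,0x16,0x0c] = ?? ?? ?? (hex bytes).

[0] 0x0b->0x0f len=4 : c2 f1 48 4c
[1] 0x21->0x16 len=7 : d5 bc 30 93 80 26 39
[2] 0x1d->0x05 len=6 : 26 47 fa 03 d5 bc
[3] 0x15->0x06 len=8 : 1b d5 bc 30 93 80 26 39
query mem[0x0b]=0x80, mem[0x16]=0xd5, mem[0x0c]=0x26

MEM[0x0b,0x16,0x0c] = 80 d5 26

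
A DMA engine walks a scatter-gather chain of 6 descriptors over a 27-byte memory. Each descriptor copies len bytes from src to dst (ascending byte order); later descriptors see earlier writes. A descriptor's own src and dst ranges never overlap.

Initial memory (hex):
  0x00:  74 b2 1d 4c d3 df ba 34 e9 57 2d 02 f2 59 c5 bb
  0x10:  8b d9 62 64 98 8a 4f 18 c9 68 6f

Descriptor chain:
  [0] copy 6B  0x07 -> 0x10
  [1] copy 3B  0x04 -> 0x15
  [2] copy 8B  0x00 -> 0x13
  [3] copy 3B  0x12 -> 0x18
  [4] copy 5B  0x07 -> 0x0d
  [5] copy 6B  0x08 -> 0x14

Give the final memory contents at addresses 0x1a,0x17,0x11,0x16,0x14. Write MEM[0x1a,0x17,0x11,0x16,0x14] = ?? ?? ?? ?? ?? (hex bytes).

  after D0: wrote 6B at 0x10 = 34e9572d02f2
  after D1: wrote 3B at 0x15 = d3dfba
  after D2: wrote 8B at 0x13 = 74b21d4cd3dfba34
  after D3: wrote 3B at 0x18 = 5774b2
  after D4: wrote 5B at 0x0d = 34e9572d02
  after D5: wrote 6B at 0x14 = e9572d02f234
query mem[0x1a]=0xb2, mem[0x17]=0x02, mem[0x11]=0x02, mem[0x16]=0x2d, mem[0x14]=0xe9

MEM[0x1a,0x17,0x11,0x16,0x14] = b2 02 02 2d e9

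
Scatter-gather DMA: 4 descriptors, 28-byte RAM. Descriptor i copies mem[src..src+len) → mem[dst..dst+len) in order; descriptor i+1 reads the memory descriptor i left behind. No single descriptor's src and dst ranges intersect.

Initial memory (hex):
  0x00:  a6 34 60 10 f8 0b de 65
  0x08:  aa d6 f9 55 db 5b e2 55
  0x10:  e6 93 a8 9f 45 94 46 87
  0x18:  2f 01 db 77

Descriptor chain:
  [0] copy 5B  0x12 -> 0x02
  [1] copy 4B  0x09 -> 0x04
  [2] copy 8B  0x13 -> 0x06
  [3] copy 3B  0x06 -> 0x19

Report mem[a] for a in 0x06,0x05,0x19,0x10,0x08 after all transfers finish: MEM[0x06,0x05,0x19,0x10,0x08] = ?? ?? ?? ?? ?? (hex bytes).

MEM[0x06,0x05,0x19,0x10,0x08] = 9f f9 9f e6 94

[0] 0x12->0x02 len=5 : a8 9f 45 94 46
[1] 0x09->0x04 len=4 : d6 f9 55 db
[2] 0x13->0x06 len=8 : 9f 45 94 46 87 2f 01 db
[3] 0x06->0x19 len=3 : 9f 45 94
query mem[0x06]=0x9f, mem[0x05]=0xf9, mem[0x19]=0x9f, mem[0x10]=0xe6, mem[0x08]=0x94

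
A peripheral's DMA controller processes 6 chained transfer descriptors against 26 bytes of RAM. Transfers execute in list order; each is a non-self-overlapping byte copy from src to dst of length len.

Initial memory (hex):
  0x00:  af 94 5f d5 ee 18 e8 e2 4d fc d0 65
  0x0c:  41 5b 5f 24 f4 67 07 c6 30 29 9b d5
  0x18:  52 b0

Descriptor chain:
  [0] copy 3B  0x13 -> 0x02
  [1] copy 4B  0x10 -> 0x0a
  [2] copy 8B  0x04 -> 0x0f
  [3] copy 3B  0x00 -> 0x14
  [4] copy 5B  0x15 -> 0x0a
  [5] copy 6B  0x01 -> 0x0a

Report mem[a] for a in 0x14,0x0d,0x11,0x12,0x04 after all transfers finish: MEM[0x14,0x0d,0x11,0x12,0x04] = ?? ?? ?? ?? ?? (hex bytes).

[0] 0x13->0x02 len=3 : c6 30 29
[1] 0x10->0x0a len=4 : f4 67 07 c6
[2] 0x04->0x0f len=8 : 29 18 e8 e2 4d fc f4 67
[3] 0x00->0x14 len=3 : af 94 c6
[4] 0x15->0x0a len=5 : 94 c6 d5 52 b0
[5] 0x01->0x0a len=6 : 94 c6 30 29 18 e8
query mem[0x14]=0xaf, mem[0x0d]=0x29, mem[0x11]=0xe8, mem[0x12]=0xe2, mem[0x04]=0x29

MEM[0x14,0x0d,0x11,0x12,0x04] = af 29 e8 e2 29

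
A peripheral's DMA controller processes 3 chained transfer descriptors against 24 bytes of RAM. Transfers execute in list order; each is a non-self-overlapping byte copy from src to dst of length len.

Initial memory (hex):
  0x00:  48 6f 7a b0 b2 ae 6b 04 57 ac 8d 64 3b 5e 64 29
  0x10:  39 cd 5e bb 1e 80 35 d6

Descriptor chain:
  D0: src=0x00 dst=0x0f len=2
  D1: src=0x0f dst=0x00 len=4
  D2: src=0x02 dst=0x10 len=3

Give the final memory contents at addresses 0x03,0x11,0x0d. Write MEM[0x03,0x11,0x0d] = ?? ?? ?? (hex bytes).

MEM[0x03,0x11,0x0d] = 5e 5e 5e

D0: mem[0x0f..0x10] <- [48 6f]
D1: mem[0x00..0x03] <- [48 6f cd 5e]
D2: mem[0x10..0x12] <- [cd 5e b2]
query mem[0x03]=0x5e, mem[0x11]=0x5e, mem[0x0d]=0x5e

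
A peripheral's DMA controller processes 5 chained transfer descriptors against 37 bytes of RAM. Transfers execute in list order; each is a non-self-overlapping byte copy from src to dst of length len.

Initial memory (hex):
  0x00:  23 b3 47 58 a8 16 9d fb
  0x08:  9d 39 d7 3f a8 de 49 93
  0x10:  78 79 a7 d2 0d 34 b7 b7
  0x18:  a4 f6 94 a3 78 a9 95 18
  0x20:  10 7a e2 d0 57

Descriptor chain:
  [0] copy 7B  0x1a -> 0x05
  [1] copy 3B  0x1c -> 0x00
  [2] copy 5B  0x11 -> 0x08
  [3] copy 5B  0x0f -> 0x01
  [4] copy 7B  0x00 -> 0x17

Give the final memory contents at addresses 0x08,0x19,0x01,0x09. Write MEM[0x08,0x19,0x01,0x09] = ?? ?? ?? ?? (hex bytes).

MEM[0x08,0x19,0x01,0x09] = 79 78 93 a7

D0: mem[0x05..0x0b] <- [94 a3 78 a9 95 18 10]
D1: mem[0x00..0x02] <- [78 a9 95]
D2: mem[0x08..0x0c] <- [79 a7 d2 0d 34]
D3: mem[0x01..0x05] <- [93 78 79 a7 d2]
D4: mem[0x17..0x1d] <- [78 93 78 79 a7 d2 a3]
query mem[0x08]=0x79, mem[0x19]=0x78, mem[0x01]=0x93, mem[0x09]=0xa7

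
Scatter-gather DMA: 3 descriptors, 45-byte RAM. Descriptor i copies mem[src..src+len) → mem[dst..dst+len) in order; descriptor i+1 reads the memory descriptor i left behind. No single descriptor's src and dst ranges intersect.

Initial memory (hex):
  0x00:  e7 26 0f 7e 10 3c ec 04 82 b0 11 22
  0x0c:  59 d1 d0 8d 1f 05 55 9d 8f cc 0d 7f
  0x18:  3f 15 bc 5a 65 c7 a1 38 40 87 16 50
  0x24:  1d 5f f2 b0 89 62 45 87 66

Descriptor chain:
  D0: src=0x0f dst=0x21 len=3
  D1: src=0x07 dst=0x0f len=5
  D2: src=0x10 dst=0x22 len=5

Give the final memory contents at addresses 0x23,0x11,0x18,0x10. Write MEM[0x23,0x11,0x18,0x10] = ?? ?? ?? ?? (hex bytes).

[0] 0x0f->0x21 len=3 : 8d 1f 05
[1] 0x07->0x0f len=5 : 04 82 b0 11 22
[2] 0x10->0x22 len=5 : 82 b0 11 22 8f
query mem[0x23]=0xb0, mem[0x11]=0xb0, mem[0x18]=0x3f, mem[0x10]=0x82

MEM[0x23,0x11,0x18,0x10] = b0 b0 3f 82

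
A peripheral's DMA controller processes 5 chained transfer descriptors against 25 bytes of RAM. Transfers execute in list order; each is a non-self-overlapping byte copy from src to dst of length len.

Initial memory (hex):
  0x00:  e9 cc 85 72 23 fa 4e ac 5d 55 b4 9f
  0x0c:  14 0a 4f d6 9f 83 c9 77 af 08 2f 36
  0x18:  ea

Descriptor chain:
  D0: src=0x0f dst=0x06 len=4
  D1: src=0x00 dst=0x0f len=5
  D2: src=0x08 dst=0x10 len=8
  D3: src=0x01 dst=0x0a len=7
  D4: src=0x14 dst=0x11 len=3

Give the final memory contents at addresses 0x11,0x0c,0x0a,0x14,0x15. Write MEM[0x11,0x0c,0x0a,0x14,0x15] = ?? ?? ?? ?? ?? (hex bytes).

MEM[0x11,0x0c,0x0a,0x14,0x15] = 14 72 cc 14 0a

  after D0: wrote 4B at 0x06 = d69f83c9
  after D1: wrote 5B at 0x0f = e9cc857223
  after D2: wrote 8B at 0x10 = 83c9b49f140a4fe9
  after D3: wrote 7B at 0x0a = cc857223fad69f
  after D4: wrote 3B at 0x11 = 140a4f
query mem[0x11]=0x14, mem[0x0c]=0x72, mem[0x0a]=0xcc, mem[0x14]=0x14, mem[0x15]=0x0a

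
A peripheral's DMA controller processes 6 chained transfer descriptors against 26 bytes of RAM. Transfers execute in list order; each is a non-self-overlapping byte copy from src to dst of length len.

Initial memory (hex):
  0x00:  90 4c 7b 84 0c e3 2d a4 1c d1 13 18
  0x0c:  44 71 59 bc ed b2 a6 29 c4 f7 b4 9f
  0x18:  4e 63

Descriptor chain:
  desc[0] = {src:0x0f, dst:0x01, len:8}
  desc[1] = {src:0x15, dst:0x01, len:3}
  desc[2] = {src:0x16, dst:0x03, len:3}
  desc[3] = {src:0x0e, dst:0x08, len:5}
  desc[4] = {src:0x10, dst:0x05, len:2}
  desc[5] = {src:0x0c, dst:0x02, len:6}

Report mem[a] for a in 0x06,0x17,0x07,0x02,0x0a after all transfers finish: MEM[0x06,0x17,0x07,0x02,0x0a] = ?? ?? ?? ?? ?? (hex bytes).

D0: mem[0x01..0x08] <- [bc ed b2 a6 29 c4 f7 b4]
D1: mem[0x01..0x03] <- [f7 b4 9f]
D2: mem[0x03..0x05] <- [b4 9f 4e]
D3: mem[0x08..0x0c] <- [59 bc ed b2 a6]
D4: mem[0x05..0x06] <- [ed b2]
D5: mem[0x02..0x07] <- [a6 71 59 bc ed b2]
query mem[0x06]=0xed, mem[0x17]=0x9f, mem[0x07]=0xb2, mem[0x02]=0xa6, mem[0x0a]=0xed

MEM[0x06,0x17,0x07,0x02,0x0a] = ed 9f b2 a6 ed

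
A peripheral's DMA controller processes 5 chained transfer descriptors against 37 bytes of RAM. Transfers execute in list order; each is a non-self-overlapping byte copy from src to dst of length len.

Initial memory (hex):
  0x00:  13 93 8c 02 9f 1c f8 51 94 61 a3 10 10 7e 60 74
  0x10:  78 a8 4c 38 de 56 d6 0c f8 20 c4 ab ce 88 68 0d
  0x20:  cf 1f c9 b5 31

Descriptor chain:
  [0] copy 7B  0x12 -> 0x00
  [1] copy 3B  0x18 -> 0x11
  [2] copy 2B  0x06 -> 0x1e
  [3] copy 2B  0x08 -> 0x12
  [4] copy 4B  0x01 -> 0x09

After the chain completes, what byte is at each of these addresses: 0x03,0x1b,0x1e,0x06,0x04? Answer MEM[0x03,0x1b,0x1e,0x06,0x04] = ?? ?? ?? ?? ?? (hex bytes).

#0 dst[0x00+7] := {0x4c,0x38,0xde,0x56,0xd6,0x0c,0xf8}
#1 dst[0x11+3] := {0xf8,0x20,0xc4}
#2 dst[0x1e+2] := {0xf8,0x51}
#3 dst[0x12+2] := {0x94,0x61}
#4 dst[0x09+4] := {0x38,0xde,0x56,0xd6}
query mem[0x03]=0x56, mem[0x1b]=0xab, mem[0x1e]=0xf8, mem[0x06]=0xf8, mem[0x04]=0xd6

MEM[0x03,0x1b,0x1e,0x06,0x04] = 56 ab f8 f8 d6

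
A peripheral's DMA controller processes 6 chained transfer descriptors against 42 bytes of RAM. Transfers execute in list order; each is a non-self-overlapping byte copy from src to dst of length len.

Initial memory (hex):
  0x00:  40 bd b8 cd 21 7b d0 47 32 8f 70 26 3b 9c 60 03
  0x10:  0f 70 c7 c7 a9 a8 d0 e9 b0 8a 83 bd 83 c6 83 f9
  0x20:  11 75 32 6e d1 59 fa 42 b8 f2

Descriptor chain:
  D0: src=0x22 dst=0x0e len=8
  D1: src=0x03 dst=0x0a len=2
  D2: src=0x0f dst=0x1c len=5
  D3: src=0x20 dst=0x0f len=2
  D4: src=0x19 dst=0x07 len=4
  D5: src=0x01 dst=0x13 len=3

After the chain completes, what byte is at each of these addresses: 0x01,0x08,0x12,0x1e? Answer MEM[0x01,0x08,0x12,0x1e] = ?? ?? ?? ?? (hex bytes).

D0: mem[0x0e..0x15] <- [32 6e d1 59 fa 42 b8 f2]
D1: mem[0x0a..0x0b] <- [cd 21]
D2: mem[0x1c..0x20] <- [6e d1 59 fa 42]
D3: mem[0x0f..0x10] <- [42 75]
D4: mem[0x07..0x0a] <- [8a 83 bd 6e]
D5: mem[0x13..0x15] <- [bd b8 cd]
query mem[0x01]=0xbd, mem[0x08]=0x83, mem[0x12]=0xfa, mem[0x1e]=0x59

MEM[0x01,0x08,0x12,0x1e] = bd 83 fa 59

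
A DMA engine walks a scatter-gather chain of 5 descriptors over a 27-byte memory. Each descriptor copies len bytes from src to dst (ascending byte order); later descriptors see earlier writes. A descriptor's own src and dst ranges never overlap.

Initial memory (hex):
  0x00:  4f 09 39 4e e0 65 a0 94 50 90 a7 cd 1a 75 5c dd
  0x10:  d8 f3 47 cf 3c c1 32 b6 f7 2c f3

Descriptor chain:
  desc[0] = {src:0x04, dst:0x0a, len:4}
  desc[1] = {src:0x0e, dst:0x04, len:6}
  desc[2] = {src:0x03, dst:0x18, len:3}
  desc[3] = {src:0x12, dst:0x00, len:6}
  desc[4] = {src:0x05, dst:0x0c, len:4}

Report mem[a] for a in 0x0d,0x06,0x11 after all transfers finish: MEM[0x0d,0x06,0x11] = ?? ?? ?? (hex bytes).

[0] 0x04->0x0a len=4 : e0 65 a0 94
[1] 0x0e->0x04 len=6 : 5c dd d8 f3 47 cf
[2] 0x03->0x18 len=3 : 4e 5c dd
[3] 0x12->0x00 len=6 : 47 cf 3c c1 32 b6
[4] 0x05->0x0c len=4 : b6 d8 f3 47
query mem[0x0d]=0xd8, mem[0x06]=0xd8, mem[0x11]=0xf3

MEM[0x0d,0x06,0x11] = d8 d8 f3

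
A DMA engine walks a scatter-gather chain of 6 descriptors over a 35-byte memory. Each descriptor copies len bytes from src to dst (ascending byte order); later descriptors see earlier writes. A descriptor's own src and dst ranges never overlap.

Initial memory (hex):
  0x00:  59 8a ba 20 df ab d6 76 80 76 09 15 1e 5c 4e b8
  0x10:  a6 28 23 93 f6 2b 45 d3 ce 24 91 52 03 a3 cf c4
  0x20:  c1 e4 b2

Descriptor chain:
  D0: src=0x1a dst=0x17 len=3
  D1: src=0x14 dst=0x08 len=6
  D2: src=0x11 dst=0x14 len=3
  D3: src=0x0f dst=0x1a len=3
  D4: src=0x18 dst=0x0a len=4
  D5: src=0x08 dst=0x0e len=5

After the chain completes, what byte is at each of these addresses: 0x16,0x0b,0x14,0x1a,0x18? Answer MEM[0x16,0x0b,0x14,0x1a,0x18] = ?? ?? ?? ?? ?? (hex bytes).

MEM[0x16,0x0b,0x14,0x1a,0x18] = 93 03 28 b8 52

  after D0: wrote 3B at 0x17 = 915203
  after D1: wrote 6B at 0x08 = f62b45915203
  after D2: wrote 3B at 0x14 = 282393
  after D3: wrote 3B at 0x1a = b8a628
  after D4: wrote 4B at 0x0a = 5203b8a6
  after D5: wrote 5B at 0x0e = f62b5203b8
query mem[0x16]=0x93, mem[0x0b]=0x03, mem[0x14]=0x28, mem[0x1a]=0xb8, mem[0x18]=0x52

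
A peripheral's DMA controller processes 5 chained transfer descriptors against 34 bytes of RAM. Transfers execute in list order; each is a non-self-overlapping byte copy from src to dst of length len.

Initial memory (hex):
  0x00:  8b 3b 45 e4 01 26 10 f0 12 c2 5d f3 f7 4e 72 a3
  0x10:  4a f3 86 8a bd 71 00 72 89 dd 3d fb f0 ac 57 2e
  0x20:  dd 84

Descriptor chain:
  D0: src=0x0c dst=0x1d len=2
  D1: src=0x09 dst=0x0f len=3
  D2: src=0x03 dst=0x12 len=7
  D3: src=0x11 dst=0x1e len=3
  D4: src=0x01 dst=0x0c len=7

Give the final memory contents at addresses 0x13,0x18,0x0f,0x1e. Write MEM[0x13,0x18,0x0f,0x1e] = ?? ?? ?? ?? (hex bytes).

MEM[0x13,0x18,0x0f,0x1e] = 01 c2 01 f3

#0 dst[0x1d+2] := {0xf7,0x4e}
#1 dst[0x0f+3] := {0xc2,0x5d,0xf3}
#2 dst[0x12+7] := {0xe4,0x01,0x26,0x10,0xf0,0x12,0xc2}
#3 dst[0x1e+3] := {0xf3,0xe4,0x01}
#4 dst[0x0c+7] := {0x3b,0x45,0xe4,0x01,0x26,0x10,0xf0}
query mem[0x13]=0x01, mem[0x18]=0xc2, mem[0x0f]=0x01, mem[0x1e]=0xf3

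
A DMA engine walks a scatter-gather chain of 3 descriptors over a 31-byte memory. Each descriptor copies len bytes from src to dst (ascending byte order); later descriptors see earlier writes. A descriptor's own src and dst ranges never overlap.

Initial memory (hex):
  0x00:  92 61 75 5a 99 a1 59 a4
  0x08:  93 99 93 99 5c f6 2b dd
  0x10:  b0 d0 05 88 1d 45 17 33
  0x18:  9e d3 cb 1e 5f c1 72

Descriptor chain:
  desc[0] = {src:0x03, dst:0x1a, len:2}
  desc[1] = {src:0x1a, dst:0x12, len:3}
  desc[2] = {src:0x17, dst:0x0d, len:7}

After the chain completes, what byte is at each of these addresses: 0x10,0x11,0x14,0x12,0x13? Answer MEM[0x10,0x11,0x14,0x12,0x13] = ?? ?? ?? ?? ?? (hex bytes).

MEM[0x10,0x11,0x14,0x12,0x13] = 5a 99 5f 5f c1

[0] 0x03->0x1a len=2 : 5a 99
[1] 0x1a->0x12 len=3 : 5a 99 5f
[2] 0x17->0x0d len=7 : 33 9e d3 5a 99 5f c1
query mem[0x10]=0x5a, mem[0x11]=0x99, mem[0x14]=0x5f, mem[0x12]=0x5f, mem[0x13]=0xc1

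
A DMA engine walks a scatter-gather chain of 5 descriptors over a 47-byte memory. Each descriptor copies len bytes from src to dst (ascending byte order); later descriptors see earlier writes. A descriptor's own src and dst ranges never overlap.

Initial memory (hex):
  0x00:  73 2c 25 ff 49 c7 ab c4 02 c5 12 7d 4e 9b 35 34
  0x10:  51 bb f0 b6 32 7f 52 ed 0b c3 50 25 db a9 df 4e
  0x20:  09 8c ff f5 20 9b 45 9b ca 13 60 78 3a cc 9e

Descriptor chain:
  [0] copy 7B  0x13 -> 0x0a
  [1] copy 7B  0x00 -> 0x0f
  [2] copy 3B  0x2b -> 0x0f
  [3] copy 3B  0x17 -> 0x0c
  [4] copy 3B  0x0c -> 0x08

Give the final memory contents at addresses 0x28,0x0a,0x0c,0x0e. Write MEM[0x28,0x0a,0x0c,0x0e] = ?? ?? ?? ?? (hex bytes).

MEM[0x28,0x0a,0x0c,0x0e] = ca c3 ed c3

#0 dst[0x0a+7] := {0xb6,0x32,0x7f,0x52,0xed,0x0b,0xc3}
#1 dst[0x0f+7] := {0x73,0x2c,0x25,0xff,0x49,0xc7,0xab}
#2 dst[0x0f+3] := {0x78,0x3a,0xcc}
#3 dst[0x0c+3] := {0xed,0x0b,0xc3}
#4 dst[0x08+3] := {0xed,0x0b,0xc3}
query mem[0x28]=0xca, mem[0x0a]=0xc3, mem[0x0c]=0xed, mem[0x0e]=0xc3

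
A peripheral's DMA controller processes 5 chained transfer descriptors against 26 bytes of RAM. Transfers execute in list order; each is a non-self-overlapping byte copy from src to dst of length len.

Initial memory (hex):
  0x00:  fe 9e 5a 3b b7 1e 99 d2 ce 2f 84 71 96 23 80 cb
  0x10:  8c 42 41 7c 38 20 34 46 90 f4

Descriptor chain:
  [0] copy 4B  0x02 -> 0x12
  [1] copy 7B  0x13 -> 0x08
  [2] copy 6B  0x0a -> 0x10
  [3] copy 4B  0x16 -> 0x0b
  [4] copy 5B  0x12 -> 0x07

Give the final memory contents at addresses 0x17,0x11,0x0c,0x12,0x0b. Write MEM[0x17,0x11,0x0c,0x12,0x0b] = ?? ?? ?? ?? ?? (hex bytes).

D0: mem[0x12..0x15] <- [5a 3b b7 1e]
D1: mem[0x08..0x0e] <- [3b b7 1e 34 46 90 f4]
D2: mem[0x10..0x15] <- [1e 34 46 90 f4 cb]
D3: mem[0x0b..0x0e] <- [34 46 90 f4]
D4: mem[0x07..0x0b] <- [46 90 f4 cb 34]
query mem[0x17]=0x46, mem[0x11]=0x34, mem[0x0c]=0x46, mem[0x12]=0x46, mem[0x0b]=0x34

MEM[0x17,0x11,0x0c,0x12,0x0b] = 46 34 46 46 34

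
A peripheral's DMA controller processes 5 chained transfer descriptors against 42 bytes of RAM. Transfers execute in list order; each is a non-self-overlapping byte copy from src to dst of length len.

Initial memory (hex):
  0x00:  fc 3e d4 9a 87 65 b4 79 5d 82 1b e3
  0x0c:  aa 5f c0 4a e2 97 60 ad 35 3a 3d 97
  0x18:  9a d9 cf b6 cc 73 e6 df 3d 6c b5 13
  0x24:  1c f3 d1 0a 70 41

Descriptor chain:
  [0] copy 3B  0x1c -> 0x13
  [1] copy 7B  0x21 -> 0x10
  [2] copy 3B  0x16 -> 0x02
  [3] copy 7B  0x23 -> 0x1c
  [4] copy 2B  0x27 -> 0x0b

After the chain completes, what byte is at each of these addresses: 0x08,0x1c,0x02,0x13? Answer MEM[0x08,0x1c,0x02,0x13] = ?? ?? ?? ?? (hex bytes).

MEM[0x08,0x1c,0x02,0x13] = 5d 13 0a 1c

#0 dst[0x13+3] := {0xcc,0x73,0xe6}
#1 dst[0x10+7] := {0x6c,0xb5,0x13,0x1c,0xf3,0xd1,0x0a}
#2 dst[0x02+3] := {0x0a,0x97,0x9a}
#3 dst[0x1c+7] := {0x13,0x1c,0xf3,0xd1,0x0a,0x70,0x41}
#4 dst[0x0b+2] := {0x0a,0x70}
query mem[0x08]=0x5d, mem[0x1c]=0x13, mem[0x02]=0x0a, mem[0x13]=0x1c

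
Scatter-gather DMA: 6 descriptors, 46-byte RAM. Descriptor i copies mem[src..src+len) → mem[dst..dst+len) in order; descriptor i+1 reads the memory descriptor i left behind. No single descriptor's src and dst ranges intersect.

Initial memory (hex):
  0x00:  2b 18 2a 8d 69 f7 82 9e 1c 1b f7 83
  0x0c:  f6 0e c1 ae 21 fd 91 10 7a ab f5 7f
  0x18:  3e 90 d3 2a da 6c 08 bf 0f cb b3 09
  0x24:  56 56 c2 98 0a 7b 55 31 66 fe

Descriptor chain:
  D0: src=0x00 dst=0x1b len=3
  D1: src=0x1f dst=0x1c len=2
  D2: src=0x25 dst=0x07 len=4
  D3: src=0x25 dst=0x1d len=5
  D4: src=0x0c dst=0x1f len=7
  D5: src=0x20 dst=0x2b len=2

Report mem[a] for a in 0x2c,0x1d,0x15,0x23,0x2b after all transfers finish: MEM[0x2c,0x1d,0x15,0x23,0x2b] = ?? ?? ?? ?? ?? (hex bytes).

MEM[0x2c,0x1d,0x15,0x23,0x2b] = c1 56 ab 21 0e

  after D0: wrote 3B at 0x1b = 2b182a
  after D1: wrote 2B at 0x1c = bf0f
  after D2: wrote 4B at 0x07 = 56c2980a
  after D3: wrote 5B at 0x1d = 56c2980a7b
  after D4: wrote 7B at 0x1f = f60ec1ae21fd91
  after D5: wrote 2B at 0x2b = 0ec1
query mem[0x2c]=0xc1, mem[0x1d]=0x56, mem[0x15]=0xab, mem[0x23]=0x21, mem[0x2b]=0x0e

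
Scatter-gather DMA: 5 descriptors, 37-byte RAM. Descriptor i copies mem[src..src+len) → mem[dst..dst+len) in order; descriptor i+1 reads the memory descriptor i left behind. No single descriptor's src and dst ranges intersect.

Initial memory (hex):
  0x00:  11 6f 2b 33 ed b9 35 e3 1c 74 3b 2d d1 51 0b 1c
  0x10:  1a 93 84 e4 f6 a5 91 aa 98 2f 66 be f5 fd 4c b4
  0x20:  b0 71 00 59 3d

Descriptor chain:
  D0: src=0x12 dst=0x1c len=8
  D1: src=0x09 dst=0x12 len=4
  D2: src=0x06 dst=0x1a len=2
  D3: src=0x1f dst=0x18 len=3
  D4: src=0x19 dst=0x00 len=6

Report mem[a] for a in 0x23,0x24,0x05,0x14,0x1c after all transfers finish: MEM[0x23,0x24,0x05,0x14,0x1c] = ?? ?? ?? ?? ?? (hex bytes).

#0 dst[0x1c+8] := {0x84,0xe4,0xf6,0xa5,0x91,0xaa,0x98,0x2f}
#1 dst[0x12+4] := {0x74,0x3b,0x2d,0xd1}
#2 dst[0x1a+2] := {0x35,0xe3}
#3 dst[0x18+3] := {0xa5,0x91,0xaa}
#4 dst[0x00+6] := {0x91,0xaa,0xe3,0x84,0xe4,0xf6}
query mem[0x23]=0x2f, mem[0x24]=0x3d, mem[0x05]=0xf6, mem[0x14]=0x2d, mem[0x1c]=0x84

MEM[0x23,0x24,0x05,0x14,0x1c] = 2f 3d f6 2d 84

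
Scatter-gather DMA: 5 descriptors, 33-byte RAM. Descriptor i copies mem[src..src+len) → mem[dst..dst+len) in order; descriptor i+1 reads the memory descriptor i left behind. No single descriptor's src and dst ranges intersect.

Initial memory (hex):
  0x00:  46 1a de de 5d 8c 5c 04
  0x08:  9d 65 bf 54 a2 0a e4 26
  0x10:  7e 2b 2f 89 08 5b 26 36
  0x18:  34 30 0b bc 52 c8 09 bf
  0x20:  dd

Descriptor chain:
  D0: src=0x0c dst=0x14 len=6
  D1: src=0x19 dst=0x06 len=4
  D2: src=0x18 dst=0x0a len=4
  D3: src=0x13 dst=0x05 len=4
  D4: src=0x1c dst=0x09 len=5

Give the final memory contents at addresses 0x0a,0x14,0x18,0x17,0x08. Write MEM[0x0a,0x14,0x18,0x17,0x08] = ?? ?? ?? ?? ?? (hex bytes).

MEM[0x0a,0x14,0x18,0x17,0x08] = c8 a2 7e 26 e4

[0] 0x0c->0x14 len=6 : a2 0a e4 26 7e 2b
[1] 0x19->0x06 len=4 : 2b 0b bc 52
[2] 0x18->0x0a len=4 : 7e 2b 0b bc
[3] 0x13->0x05 len=4 : 89 a2 0a e4
[4] 0x1c->0x09 len=5 : 52 c8 09 bf dd
query mem[0x0a]=0xc8, mem[0x14]=0xa2, mem[0x18]=0x7e, mem[0x17]=0x26, mem[0x08]=0xe4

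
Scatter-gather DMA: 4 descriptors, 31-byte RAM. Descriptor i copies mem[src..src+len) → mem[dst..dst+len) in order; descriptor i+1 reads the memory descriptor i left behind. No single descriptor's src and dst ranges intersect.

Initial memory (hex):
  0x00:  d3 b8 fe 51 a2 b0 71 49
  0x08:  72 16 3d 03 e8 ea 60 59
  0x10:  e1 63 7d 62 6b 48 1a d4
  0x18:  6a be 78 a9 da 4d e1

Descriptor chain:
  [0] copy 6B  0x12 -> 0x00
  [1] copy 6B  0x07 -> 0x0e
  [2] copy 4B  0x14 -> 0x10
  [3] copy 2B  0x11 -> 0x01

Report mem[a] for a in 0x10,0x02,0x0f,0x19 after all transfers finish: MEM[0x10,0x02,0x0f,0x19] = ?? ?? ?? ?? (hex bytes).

MEM[0x10,0x02,0x0f,0x19] = 6b 1a 72 be

[0] 0x12->0x00 len=6 : 7d 62 6b 48 1a d4
[1] 0x07->0x0e len=6 : 49 72 16 3d 03 e8
[2] 0x14->0x10 len=4 : 6b 48 1a d4
[3] 0x11->0x01 len=2 : 48 1a
query mem[0x10]=0x6b, mem[0x02]=0x1a, mem[0x0f]=0x72, mem[0x19]=0xbe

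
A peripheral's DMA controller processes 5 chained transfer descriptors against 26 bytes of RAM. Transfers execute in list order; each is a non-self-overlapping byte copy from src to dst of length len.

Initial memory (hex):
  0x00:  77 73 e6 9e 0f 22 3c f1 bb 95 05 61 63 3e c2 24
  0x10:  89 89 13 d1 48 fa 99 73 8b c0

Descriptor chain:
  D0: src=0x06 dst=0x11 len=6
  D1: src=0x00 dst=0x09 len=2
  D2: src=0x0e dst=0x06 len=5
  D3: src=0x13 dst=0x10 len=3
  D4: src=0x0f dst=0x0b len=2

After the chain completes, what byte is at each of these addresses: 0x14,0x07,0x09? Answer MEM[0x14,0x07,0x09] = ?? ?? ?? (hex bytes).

MEM[0x14,0x07,0x09] = 95 24 3c

[0] 0x06->0x11 len=6 : 3c f1 bb 95 05 61
[1] 0x00->0x09 len=2 : 77 73
[2] 0x0e->0x06 len=5 : c2 24 89 3c f1
[3] 0x13->0x10 len=3 : bb 95 05
[4] 0x0f->0x0b len=2 : 24 bb
query mem[0x14]=0x95, mem[0x07]=0x24, mem[0x09]=0x3c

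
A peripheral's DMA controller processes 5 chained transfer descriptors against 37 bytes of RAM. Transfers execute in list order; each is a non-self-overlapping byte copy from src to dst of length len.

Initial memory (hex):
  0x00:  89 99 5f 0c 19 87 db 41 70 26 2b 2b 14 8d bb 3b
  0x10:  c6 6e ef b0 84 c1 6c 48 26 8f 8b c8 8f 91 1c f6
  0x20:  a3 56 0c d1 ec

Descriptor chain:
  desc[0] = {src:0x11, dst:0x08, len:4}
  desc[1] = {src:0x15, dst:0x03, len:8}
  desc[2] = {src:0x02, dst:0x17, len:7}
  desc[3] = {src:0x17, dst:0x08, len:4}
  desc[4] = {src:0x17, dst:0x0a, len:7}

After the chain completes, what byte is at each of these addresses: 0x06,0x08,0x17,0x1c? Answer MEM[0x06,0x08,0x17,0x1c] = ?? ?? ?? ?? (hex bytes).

  after D0: wrote 4B at 0x08 = 6eefb084
  after D1: wrote 8B at 0x03 = c16c48268f8bc88f
  after D2: wrote 7B at 0x17 = 5fc16c48268f8b
  after D3: wrote 4B at 0x08 = 5fc16c48
  after D4: wrote 7B at 0x0a = 5fc16c48268f8b
query mem[0x06]=0x26, mem[0x08]=0x5f, mem[0x17]=0x5f, mem[0x1c]=0x8f

MEM[0x06,0x08,0x17,0x1c] = 26 5f 5f 8f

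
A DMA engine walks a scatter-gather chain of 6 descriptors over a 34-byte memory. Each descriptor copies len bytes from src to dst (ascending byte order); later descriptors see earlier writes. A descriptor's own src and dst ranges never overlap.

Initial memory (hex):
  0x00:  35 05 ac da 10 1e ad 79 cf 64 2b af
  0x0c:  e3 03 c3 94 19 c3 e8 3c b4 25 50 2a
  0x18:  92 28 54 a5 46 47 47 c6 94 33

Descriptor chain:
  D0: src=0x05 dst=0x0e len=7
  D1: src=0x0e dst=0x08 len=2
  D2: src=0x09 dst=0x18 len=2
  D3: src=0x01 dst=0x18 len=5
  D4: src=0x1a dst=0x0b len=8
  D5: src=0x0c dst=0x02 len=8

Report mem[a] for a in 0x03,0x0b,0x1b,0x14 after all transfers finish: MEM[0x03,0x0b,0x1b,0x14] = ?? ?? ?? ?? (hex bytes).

MEM[0x03,0x0b,0x1b,0x14] = 1e da 10 af

D0: mem[0x0e..0x14] <- [1e ad 79 cf 64 2b af]
D1: mem[0x08..0x09] <- [1e ad]
D2: mem[0x18..0x19] <- [ad 2b]
D3: mem[0x18..0x1c] <- [05 ac da 10 1e]
D4: mem[0x0b..0x12] <- [da 10 1e 47 47 c6 94 33]
D5: mem[0x02..0x09] <- [10 1e 47 47 c6 94 33 2b]
query mem[0x03]=0x1e, mem[0x0b]=0xda, mem[0x1b]=0x10, mem[0x14]=0xaf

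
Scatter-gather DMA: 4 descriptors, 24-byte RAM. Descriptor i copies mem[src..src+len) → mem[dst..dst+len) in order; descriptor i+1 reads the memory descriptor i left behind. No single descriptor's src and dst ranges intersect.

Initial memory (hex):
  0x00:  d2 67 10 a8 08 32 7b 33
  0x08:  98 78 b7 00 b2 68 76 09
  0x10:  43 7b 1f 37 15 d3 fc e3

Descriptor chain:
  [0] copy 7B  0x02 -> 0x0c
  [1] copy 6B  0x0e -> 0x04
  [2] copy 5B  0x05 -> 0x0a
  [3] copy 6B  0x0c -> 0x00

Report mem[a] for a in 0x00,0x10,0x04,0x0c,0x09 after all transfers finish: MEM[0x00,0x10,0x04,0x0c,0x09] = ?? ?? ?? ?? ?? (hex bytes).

#0 dst[0x0c+7] := {0x10,0xa8,0x08,0x32,0x7b,0x33,0x98}
#1 dst[0x04+6] := {0x08,0x32,0x7b,0x33,0x98,0x37}
#2 dst[0x0a+5] := {0x32,0x7b,0x33,0x98,0x37}
#3 dst[0x00+6] := {0x33,0x98,0x37,0x32,0x7b,0x33}
query mem[0x00]=0x33, mem[0x10]=0x7b, mem[0x04]=0x7b, mem[0x0c]=0x33, mem[0x09]=0x37

MEM[0x00,0x10,0x04,0x0c,0x09] = 33 7b 7b 33 37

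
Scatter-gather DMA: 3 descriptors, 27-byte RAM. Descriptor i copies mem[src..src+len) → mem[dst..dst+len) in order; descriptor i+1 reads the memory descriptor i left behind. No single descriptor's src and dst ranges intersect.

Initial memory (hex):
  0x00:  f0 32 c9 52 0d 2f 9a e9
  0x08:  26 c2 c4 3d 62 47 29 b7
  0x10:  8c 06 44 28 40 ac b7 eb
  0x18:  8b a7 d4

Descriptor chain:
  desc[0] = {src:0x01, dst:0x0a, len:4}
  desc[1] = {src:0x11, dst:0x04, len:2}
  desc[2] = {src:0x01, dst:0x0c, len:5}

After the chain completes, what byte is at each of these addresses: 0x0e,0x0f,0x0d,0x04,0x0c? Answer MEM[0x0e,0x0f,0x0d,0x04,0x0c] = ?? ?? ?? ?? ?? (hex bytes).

D0: mem[0x0a..0x0d] <- [32 c9 52 0d]
D1: mem[0x04..0x05] <- [06 44]
D2: mem[0x0c..0x10] <- [32 c9 52 06 44]
query mem[0x0e]=0x52, mem[0x0f]=0x06, mem[0x0d]=0xc9, mem[0x04]=0x06, mem[0x0c]=0x32

MEM[0x0e,0x0f,0x0d,0x04,0x0c] = 52 06 c9 06 32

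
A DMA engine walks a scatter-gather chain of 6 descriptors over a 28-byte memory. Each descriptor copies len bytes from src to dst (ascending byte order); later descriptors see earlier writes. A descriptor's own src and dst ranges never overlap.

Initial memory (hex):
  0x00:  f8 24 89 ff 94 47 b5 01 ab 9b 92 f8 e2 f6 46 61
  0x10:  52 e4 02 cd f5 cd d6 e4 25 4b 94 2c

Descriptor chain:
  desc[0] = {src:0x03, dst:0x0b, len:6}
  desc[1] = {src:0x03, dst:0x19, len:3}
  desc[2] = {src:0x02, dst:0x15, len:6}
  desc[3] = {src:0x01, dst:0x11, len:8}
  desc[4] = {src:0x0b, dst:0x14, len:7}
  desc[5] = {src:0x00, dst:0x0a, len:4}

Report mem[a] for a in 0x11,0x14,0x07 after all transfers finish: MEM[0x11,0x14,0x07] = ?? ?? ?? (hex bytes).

MEM[0x11,0x14,0x07] = 24 ff 01

[0] 0x03->0x0b len=6 : ff 94 47 b5 01 ab
[1] 0x03->0x19 len=3 : ff 94 47
[2] 0x02->0x15 len=6 : 89 ff 94 47 b5 01
[3] 0x01->0x11 len=8 : 24 89 ff 94 47 b5 01 ab
[4] 0x0b->0x14 len=7 : ff 94 47 b5 01 ab 24
[5] 0x00->0x0a len=4 : f8 24 89 ff
query mem[0x11]=0x24, mem[0x14]=0xff, mem[0x07]=0x01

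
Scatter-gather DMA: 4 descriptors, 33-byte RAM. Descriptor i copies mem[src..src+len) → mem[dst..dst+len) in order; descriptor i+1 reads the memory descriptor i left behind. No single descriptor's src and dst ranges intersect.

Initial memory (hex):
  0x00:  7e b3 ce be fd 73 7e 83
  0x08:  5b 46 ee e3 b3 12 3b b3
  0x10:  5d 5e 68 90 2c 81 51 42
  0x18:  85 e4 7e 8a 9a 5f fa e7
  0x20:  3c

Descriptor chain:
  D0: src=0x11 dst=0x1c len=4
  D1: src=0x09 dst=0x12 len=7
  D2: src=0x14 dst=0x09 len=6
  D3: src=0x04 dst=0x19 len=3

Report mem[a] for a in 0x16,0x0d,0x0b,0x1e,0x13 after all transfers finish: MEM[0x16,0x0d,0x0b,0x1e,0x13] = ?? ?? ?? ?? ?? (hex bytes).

MEM[0x16,0x0d,0x0b,0x1e,0x13] = 12 b3 12 90 ee

D0: mem[0x1c..0x1f] <- [5e 68 90 2c]
D1: mem[0x12..0x18] <- [46 ee e3 b3 12 3b b3]
D2: mem[0x09..0x0e] <- [e3 b3 12 3b b3 e4]
D3: mem[0x19..0x1b] <- [fd 73 7e]
query mem[0x16]=0x12, mem[0x0d]=0xb3, mem[0x0b]=0x12, mem[0x1e]=0x90, mem[0x13]=0xee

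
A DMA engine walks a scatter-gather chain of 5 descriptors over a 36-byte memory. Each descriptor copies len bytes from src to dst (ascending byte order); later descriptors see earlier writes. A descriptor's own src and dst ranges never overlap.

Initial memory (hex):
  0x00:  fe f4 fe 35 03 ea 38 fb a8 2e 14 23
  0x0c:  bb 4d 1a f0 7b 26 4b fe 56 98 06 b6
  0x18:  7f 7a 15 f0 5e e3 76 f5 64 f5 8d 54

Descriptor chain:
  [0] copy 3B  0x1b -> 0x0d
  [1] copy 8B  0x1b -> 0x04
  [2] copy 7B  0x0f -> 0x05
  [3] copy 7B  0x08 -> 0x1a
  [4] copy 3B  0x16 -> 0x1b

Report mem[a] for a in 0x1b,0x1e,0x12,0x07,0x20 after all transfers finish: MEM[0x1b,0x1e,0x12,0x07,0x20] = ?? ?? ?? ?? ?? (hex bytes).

  after D0: wrote 3B at 0x0d = f05ee3
  after D1: wrote 8B at 0x04 = f05ee376f564f58d
  after D2: wrote 7B at 0x05 = e37b264bfe5698
  after D3: wrote 7B at 0x1a = 4bfe5698bbf05e
  after D4: wrote 3B at 0x1b = 06b67f
query mem[0x1b]=0x06, mem[0x1e]=0xbb, mem[0x12]=0x4b, mem[0x07]=0x26, mem[0x20]=0x5e

MEM[0x1b,0x1e,0x12,0x07,0x20] = 06 bb 4b 26 5e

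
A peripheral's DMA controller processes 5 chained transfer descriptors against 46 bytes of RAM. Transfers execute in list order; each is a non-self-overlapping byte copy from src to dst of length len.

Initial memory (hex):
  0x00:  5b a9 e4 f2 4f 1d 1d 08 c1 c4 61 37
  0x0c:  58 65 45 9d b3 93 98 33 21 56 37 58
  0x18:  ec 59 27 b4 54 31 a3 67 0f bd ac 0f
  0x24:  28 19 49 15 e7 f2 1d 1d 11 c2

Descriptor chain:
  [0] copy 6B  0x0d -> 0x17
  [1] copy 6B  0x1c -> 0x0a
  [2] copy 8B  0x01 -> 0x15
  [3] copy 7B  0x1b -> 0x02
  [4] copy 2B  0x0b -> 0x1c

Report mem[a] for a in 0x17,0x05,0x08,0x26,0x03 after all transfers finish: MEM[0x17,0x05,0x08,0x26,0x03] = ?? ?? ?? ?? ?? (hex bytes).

  after D0: wrote 6B at 0x17 = 65459db39398
  after D1: wrote 6B at 0x0a = 9831a3670fbd
  after D2: wrote 8B at 0x15 = a9e4f24f1d1d08c1
  after D3: wrote 7B at 0x02 = 08c131a3670fbd
  after D4: wrote 2B at 0x1c = 31a3
query mem[0x17]=0xf2, mem[0x05]=0xa3, mem[0x08]=0xbd, mem[0x26]=0x49, mem[0x03]=0xc1

MEM[0x17,0x05,0x08,0x26,0x03] = f2 a3 bd 49 c1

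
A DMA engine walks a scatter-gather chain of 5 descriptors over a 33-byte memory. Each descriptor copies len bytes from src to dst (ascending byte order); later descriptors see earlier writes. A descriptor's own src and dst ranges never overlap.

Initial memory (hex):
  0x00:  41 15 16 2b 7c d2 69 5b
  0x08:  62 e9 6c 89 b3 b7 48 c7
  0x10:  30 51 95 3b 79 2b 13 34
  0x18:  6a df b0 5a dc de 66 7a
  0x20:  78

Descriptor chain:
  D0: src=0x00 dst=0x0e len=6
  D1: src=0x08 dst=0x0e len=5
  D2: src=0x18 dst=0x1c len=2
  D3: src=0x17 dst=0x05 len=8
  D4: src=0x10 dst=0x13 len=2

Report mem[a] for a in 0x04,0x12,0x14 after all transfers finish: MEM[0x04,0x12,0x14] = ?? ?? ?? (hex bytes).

[0] 0x00->0x0e len=6 : 41 15 16 2b 7c d2
[1] 0x08->0x0e len=5 : 62 e9 6c 89 b3
[2] 0x18->0x1c len=2 : 6a df
[3] 0x17->0x05 len=8 : 34 6a df b0 5a 6a df 66
[4] 0x10->0x13 len=2 : 6c 89
query mem[0x04]=0x7c, mem[0x12]=0xb3, mem[0x14]=0x89

MEM[0x04,0x12,0x14] = 7c b3 89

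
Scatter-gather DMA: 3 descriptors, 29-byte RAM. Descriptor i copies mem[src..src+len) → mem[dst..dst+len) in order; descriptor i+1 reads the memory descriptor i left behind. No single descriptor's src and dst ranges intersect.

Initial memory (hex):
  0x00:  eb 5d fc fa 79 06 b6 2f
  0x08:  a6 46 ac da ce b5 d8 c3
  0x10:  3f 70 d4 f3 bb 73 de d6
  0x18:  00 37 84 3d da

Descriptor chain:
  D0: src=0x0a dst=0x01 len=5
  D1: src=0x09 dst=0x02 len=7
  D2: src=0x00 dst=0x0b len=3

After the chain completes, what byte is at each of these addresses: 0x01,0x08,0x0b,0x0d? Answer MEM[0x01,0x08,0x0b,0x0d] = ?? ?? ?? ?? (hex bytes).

MEM[0x01,0x08,0x0b,0x0d] = ac c3 eb 46

[0] 0x0a->0x01 len=5 : ac da ce b5 d8
[1] 0x09->0x02 len=7 : 46 ac da ce b5 d8 c3
[2] 0x00->0x0b len=3 : eb ac 46
query mem[0x01]=0xac, mem[0x08]=0xc3, mem[0x0b]=0xeb, mem[0x0d]=0x46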